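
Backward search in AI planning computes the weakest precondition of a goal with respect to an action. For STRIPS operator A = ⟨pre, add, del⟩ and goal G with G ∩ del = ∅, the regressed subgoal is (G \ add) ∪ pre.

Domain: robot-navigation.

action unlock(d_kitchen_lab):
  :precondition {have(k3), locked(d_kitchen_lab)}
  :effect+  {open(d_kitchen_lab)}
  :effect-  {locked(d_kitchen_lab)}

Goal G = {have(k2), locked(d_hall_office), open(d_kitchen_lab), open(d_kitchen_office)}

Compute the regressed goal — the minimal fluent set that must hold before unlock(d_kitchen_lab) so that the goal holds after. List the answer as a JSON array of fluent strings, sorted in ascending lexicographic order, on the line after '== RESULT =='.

Compute (G \ add) ∪ pre:
  G ∩ del = {}  (empty — regression defined)
  G \ add = {have(k2), locked(d_hall_office), open(d_kitchen_lab), open(d_kitchen_office)} \ {open(d_kitchen_lab)} = {have(k2), locked(d_hall_office), open(d_kitchen_office)}
  ∪ pre   = {have(k2), locked(d_hall_office), open(d_kitchen_office)} ∪ {have(k3), locked(d_kitchen_lab)}
          = {have(k2), have(k3), locked(d_hall_office), locked(d_kitchen_lab), open(d_kitchen_office)}

== RESULT ==
["have(k2)", "have(k3)", "locked(d_hall_office)", "locked(d_kitchen_lab)", "open(d_kitchen_office)"]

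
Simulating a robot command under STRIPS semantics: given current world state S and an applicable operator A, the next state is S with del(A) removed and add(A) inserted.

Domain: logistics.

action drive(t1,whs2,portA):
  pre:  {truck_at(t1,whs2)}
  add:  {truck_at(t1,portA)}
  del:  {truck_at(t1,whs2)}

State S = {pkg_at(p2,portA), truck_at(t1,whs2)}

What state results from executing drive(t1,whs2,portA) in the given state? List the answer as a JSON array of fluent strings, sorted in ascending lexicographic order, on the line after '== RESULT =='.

Progress:
  pre ⊆ S: {truck_at(t1,whs2)} ⊆ S  — applicable
  S \ del = {pkg_at(p2,portA)}
  ∪ add   = {pkg_at(p2,portA), truck_at(t1,portA)}

== RESULT ==
["pkg_at(p2,portA)", "truck_at(t1,portA)"]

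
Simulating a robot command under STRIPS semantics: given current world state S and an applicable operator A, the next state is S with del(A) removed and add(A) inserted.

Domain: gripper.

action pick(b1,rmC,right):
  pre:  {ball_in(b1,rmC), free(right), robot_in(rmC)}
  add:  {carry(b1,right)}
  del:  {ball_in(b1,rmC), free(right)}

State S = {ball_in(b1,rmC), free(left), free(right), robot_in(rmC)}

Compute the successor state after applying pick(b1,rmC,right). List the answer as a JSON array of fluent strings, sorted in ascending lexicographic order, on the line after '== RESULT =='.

Compute (S \ del) ∪ add:
  pre ⊆ S: {ball_in(b1,rmC), free(right), robot_in(rmC)} ⊆ S  — applicable
  S \ del = {free(left), robot_in(rmC)}
  ∪ add   = {carry(b1,right), free(left), robot_in(rmC)}

== RESULT ==
["carry(b1,right)", "free(left)", "robot_in(rmC)"]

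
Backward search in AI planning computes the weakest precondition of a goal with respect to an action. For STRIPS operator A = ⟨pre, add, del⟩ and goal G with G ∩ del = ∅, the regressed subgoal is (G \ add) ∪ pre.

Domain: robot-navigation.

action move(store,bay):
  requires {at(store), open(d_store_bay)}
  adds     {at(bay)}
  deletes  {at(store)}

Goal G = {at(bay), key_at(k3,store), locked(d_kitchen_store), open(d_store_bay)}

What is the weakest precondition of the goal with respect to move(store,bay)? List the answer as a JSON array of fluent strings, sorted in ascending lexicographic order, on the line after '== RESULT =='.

Compute (G \ add) ∪ pre:
  G ∩ del = {}  (empty — regression defined)
  G \ add = {at(bay), key_at(k3,store), locked(d_kitchen_store), open(d_store_bay)} \ {at(bay)} = {key_at(k3,store), locked(d_kitchen_store), open(d_store_bay)}
  ∪ pre   = {key_at(k3,store), locked(d_kitchen_store), open(d_store_bay)} ∪ {at(store), open(d_store_bay)}
          = {at(store), key_at(k3,store), locked(d_kitchen_store), open(d_store_bay)}

== RESULT ==
["at(store)", "key_at(k3,store)", "locked(d_kitchen_store)", "open(d_store_bay)"]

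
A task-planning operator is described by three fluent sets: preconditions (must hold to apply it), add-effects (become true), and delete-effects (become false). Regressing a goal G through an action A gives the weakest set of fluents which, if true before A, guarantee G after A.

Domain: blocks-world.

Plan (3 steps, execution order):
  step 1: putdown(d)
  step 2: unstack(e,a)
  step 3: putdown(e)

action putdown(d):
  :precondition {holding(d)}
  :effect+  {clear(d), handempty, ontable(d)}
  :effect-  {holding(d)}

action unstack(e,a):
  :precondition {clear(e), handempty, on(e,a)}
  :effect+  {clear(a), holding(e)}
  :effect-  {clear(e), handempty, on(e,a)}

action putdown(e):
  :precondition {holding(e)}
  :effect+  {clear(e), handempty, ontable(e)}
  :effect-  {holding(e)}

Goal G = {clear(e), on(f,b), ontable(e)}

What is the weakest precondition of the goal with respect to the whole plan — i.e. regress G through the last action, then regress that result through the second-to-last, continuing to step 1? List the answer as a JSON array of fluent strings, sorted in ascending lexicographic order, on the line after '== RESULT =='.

Work backward from the goal:
  through step 3 (putdown(e)): drop {clear(e), ontable(e)}, keep {on(f,b)}, require {holding(e)}
    → {holding(e), on(f,b)}
  through step 2 (unstack(e,a)): drop {holding(e)}, keep {on(f,b)}, require {clear(e), handempty, on(e,a)}
    → {clear(e), handempty, on(e,a), on(f,b)}
  through step 1 (putdown(d)): drop {handempty}, keep {clear(e), on(e,a), on(f,b)}, require {holding(d)}
    → {clear(e), holding(d), on(e,a), on(f,b)}

== RESULT ==
["clear(e)", "holding(d)", "on(e,a)", "on(f,b)"]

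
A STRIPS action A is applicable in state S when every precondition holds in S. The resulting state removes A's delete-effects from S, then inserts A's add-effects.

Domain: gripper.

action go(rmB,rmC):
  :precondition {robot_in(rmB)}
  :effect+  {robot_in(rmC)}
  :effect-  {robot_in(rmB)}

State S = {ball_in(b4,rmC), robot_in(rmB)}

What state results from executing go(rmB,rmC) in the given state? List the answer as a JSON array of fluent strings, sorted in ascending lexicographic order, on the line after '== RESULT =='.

Compute (S \ del) ∪ add:
  pre ⊆ S: {robot_in(rmB)} ⊆ S  — applicable
  S \ del = {ball_in(b4,rmC)}
  ∪ add   = {ball_in(b4,rmC), robot_in(rmC)}

== RESULT ==
["ball_in(b4,rmC)", "robot_in(rmC)"]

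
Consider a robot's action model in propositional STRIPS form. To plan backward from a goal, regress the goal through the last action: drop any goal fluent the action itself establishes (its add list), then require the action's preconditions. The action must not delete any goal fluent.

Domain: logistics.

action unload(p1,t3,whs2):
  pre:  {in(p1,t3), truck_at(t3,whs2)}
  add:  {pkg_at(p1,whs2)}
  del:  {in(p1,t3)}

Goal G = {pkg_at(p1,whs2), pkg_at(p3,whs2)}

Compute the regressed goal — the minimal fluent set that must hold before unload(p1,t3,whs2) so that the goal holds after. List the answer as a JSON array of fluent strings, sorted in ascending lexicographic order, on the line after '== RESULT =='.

Regress:
  G ∩ del = {}  (empty — regression defined)
  G \ add = {pkg_at(p1,whs2), pkg_at(p3,whs2)} \ {pkg_at(p1,whs2)} = {pkg_at(p3,whs2)}
  ∪ pre   = {pkg_at(p3,whs2)} ∪ {in(p1,t3), truck_at(t3,whs2)}
          = {in(p1,t3), pkg_at(p3,whs2), truck_at(t3,whs2)}

== RESULT ==
["in(p1,t3)", "pkg_at(p3,whs2)", "truck_at(t3,whs2)"]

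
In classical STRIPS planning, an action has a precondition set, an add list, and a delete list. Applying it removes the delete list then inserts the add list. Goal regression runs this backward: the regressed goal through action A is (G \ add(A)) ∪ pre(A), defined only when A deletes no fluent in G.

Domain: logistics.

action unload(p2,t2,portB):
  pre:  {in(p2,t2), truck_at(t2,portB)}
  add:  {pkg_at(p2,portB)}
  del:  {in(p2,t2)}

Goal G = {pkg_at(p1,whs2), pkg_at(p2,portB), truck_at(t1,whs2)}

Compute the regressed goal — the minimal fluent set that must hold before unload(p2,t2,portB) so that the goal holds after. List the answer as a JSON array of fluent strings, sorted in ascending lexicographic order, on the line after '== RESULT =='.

Compute (G \ add) ∪ pre:
  G ∩ del = {}  (empty — regression defined)
  G \ add = {pkg_at(p1,whs2), pkg_at(p2,portB), truck_at(t1,whs2)} \ {pkg_at(p2,portB)} = {pkg_at(p1,whs2), truck_at(t1,whs2)}
  ∪ pre   = {pkg_at(p1,whs2), truck_at(t1,whs2)} ∪ {in(p2,t2), truck_at(t2,portB)}
          = {in(p2,t2), pkg_at(p1,whs2), truck_at(t1,whs2), truck_at(t2,portB)}

== RESULT ==
["in(p2,t2)", "pkg_at(p1,whs2)", "truck_at(t1,whs2)", "truck_at(t2,portB)"]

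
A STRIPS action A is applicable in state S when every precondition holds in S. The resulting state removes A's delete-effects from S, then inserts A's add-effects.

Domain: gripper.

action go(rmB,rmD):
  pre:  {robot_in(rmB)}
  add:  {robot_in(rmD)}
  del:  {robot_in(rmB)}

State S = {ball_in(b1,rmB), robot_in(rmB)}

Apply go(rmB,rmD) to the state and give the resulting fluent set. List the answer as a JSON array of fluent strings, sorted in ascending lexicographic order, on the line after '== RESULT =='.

Progress:
  pre ⊆ S: {robot_in(rmB)} ⊆ S  — applicable
  S \ del = {ball_in(b1,rmB)}
  ∪ add   = {ball_in(b1,rmB), robot_in(rmD)}

== RESULT ==
["ball_in(b1,rmB)", "robot_in(rmD)"]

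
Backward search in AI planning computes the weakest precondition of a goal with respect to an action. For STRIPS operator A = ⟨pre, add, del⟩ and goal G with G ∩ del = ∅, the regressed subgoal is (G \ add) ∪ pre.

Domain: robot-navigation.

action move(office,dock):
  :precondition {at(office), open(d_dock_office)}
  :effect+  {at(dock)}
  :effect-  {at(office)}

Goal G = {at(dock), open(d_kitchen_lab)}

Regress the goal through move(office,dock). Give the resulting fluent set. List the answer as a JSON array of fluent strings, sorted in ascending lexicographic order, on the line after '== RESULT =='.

Regress:
  G ∩ del = {}  (empty — regression defined)
  G \ add = {at(dock), open(d_kitchen_lab)} \ {at(dock)} = {open(d_kitchen_lab)}
  ∪ pre   = {open(d_kitchen_lab)} ∪ {at(office), open(d_dock_office)}
          = {at(office), open(d_dock_office), open(d_kitchen_lab)}

== RESULT ==
["at(office)", "open(d_dock_office)", "open(d_kitchen_lab)"]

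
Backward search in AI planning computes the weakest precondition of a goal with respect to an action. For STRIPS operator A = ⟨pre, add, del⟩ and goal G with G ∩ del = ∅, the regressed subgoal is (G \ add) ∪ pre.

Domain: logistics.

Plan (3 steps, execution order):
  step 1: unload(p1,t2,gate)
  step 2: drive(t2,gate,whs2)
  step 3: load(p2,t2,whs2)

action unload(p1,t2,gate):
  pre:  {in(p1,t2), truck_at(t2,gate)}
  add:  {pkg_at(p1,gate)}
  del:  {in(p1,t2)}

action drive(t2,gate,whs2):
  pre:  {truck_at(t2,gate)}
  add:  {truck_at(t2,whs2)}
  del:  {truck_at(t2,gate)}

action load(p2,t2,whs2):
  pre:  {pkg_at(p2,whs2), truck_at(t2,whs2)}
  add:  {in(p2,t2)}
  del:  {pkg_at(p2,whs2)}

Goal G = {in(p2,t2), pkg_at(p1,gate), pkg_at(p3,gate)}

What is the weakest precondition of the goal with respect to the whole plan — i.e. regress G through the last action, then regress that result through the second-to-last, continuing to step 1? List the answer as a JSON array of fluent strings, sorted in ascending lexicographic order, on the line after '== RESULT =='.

Work backward from the goal:
  through step 3 (load(p2,t2,whs2)): drop {in(p2,t2)}, keep {pkg_at(p1,gate), pkg_at(p3,gate)}, require {pkg_at(p2,whs2), truck_at(t2,whs2)}
    → {pkg_at(p1,gate), pkg_at(p2,whs2), pkg_at(p3,gate), truck_at(t2,whs2)}
  through step 2 (drive(t2,gate,whs2)): drop {truck_at(t2,whs2)}, keep {pkg_at(p1,gate), pkg_at(p2,whs2), pkg_at(p3,gate)}, require {truck_at(t2,gate)}
    → {pkg_at(p1,gate), pkg_at(p2,whs2), pkg_at(p3,gate), truck_at(t2,gate)}
  through step 1 (unload(p1,t2,gate)): drop {pkg_at(p1,gate)}, keep {pkg_at(p2,whs2), pkg_at(p3,gate), truck_at(t2,gate)}, require {in(p1,t2), truck_at(t2,gate)}
    → {in(p1,t2), pkg_at(p2,whs2), pkg_at(p3,gate), truck_at(t2,gate)}

== RESULT ==
["in(p1,t2)", "pkg_at(p2,whs2)", "pkg_at(p3,gate)", "truck_at(t2,gate)"]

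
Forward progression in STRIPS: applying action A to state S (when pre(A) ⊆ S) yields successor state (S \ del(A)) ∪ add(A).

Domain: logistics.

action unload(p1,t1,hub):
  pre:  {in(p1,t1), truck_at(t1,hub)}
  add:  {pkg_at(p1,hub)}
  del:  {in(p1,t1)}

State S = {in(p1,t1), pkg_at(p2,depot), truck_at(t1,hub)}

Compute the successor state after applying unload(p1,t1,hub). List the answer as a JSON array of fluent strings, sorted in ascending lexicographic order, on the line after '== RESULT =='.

Progress:
  pre ⊆ S: {in(p1,t1), truck_at(t1,hub)} ⊆ S  — applicable
  S \ del = {pkg_at(p2,depot), truck_at(t1,hub)}
  ∪ add   = {pkg_at(p1,hub), pkg_at(p2,depot), truck_at(t1,hub)}

== RESULT ==
["pkg_at(p1,hub)", "pkg_at(p2,depot)", "truck_at(t1,hub)"]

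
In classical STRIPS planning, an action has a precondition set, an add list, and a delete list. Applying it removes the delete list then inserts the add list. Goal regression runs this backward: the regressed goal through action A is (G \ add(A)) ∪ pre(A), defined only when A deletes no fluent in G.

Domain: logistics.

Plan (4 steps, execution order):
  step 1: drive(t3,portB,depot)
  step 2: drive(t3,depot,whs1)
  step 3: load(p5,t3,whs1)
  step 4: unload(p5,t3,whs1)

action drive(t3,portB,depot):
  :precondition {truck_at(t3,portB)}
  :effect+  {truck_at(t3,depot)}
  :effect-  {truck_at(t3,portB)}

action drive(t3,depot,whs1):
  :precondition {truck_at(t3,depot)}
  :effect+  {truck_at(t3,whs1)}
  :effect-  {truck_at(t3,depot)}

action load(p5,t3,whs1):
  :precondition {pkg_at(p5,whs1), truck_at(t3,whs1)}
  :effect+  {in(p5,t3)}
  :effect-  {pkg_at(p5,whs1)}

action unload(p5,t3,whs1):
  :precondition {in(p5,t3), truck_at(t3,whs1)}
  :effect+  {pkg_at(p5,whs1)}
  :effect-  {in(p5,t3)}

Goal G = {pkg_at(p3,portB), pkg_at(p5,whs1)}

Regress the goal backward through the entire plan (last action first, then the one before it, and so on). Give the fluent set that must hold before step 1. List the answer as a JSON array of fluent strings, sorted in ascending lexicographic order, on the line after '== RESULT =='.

Regress step by step:
  through step 4 (unload(p5,t3,whs1)): drop {pkg_at(p5,whs1)}, keep {pkg_at(p3,portB)}, require {in(p5,t3), truck_at(t3,whs1)}
    → {in(p5,t3), pkg_at(p3,portB), truck_at(t3,whs1)}
  through step 3 (load(p5,t3,whs1)): drop {in(p5,t3)}, keep {pkg_at(p3,portB), truck_at(t3,whs1)}, require {pkg_at(p5,whs1), truck_at(t3,whs1)}
    → {pkg_at(p3,portB), pkg_at(p5,whs1), truck_at(t3,whs1)}
  through step 2 (drive(t3,depot,whs1)): drop {truck_at(t3,whs1)}, keep {pkg_at(p3,portB), pkg_at(p5,whs1)}, require {truck_at(t3,depot)}
    → {pkg_at(p3,portB), pkg_at(p5,whs1), truck_at(t3,depot)}
  through step 1 (drive(t3,portB,depot)): drop {truck_at(t3,depot)}, keep {pkg_at(p3,portB), pkg_at(p5,whs1)}, require {truck_at(t3,portB)}
    → {pkg_at(p3,portB), pkg_at(p5,whs1), truck_at(t3,portB)}

== RESULT ==
["pkg_at(p3,portB)", "pkg_at(p5,whs1)", "truck_at(t3,portB)"]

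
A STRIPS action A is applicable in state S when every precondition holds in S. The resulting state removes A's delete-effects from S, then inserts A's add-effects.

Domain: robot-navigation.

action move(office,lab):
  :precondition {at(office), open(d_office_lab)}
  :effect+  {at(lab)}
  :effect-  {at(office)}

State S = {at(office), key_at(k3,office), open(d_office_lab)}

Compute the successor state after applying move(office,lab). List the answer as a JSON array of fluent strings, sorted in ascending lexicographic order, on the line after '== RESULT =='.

Compute (S \ del) ∪ add:
  pre ⊆ S: {at(office), open(d_office_lab)} ⊆ S  — applicable
  S \ del = {key_at(k3,office), open(d_office_lab)}
  ∪ add   = {at(lab), key_at(k3,office), open(d_office_lab)}

== RESULT ==
["at(lab)", "key_at(k3,office)", "open(d_office_lab)"]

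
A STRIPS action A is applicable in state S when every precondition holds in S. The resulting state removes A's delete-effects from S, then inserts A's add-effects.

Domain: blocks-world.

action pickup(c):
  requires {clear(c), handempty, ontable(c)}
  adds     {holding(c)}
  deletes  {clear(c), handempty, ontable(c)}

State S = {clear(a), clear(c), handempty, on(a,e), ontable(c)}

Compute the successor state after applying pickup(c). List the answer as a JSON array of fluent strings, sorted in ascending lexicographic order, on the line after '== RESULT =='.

Compute (S \ del) ∪ add:
  pre ⊆ S: {clear(c), handempty, ontable(c)} ⊆ S  — applicable
  S \ del = {clear(a), on(a,e)}
  ∪ add   = {clear(a), holding(c), on(a,e)}

== RESULT ==
["clear(a)", "holding(c)", "on(a,e)"]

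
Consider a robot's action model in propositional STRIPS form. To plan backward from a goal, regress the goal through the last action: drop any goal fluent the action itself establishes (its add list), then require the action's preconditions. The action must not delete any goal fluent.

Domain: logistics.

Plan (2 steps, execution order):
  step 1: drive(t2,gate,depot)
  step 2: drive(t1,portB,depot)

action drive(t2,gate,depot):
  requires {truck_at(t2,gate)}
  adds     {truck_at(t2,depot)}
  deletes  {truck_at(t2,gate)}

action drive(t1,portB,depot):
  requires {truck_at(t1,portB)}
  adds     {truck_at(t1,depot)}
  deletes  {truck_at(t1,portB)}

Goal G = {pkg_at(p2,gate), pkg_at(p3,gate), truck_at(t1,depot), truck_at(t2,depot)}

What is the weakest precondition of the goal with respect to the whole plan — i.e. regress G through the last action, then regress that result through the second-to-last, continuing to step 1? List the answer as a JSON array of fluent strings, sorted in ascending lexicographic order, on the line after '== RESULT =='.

Work backward from the goal:
  through step 2 (drive(t1,portB,depot)): drop {truck_at(t1,depot)}, keep {pkg_at(p2,gate), pkg_at(p3,gate), truck_at(t2,depot)}, require {truck_at(t1,portB)}
    → {pkg_at(p2,gate), pkg_at(p3,gate), truck_at(t1,portB), truck_at(t2,depot)}
  through step 1 (drive(t2,gate,depot)): drop {truck_at(t2,depot)}, keep {pkg_at(p2,gate), pkg_at(p3,gate), truck_at(t1,portB)}, require {truck_at(t2,gate)}
    → {pkg_at(p2,gate), pkg_at(p3,gate), truck_at(t1,portB), truck_at(t2,gate)}

== RESULT ==
["pkg_at(p2,gate)", "pkg_at(p3,gate)", "truck_at(t1,portB)", "truck_at(t2,gate)"]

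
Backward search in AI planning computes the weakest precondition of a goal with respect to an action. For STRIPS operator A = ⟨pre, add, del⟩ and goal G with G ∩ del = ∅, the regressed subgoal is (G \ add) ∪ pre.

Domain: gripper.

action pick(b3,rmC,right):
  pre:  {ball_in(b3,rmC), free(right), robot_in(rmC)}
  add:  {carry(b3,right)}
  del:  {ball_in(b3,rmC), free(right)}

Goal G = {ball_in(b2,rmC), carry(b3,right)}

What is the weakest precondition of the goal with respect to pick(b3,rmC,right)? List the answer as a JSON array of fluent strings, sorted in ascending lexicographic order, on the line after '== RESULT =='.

Regress:
  G ∩ del = {}  (empty — regression defined)
  G \ add = {ball_in(b2,rmC), carry(b3,right)} \ {carry(b3,right)} = {ball_in(b2,rmC)}
  ∪ pre   = {ball_in(b2,rmC)} ∪ {ball_in(b3,rmC), free(right), robot_in(rmC)}
          = {ball_in(b2,rmC), ball_in(b3,rmC), free(right), robot_in(rmC)}

== RESULT ==
["ball_in(b2,rmC)", "ball_in(b3,rmC)", "free(right)", "robot_in(rmC)"]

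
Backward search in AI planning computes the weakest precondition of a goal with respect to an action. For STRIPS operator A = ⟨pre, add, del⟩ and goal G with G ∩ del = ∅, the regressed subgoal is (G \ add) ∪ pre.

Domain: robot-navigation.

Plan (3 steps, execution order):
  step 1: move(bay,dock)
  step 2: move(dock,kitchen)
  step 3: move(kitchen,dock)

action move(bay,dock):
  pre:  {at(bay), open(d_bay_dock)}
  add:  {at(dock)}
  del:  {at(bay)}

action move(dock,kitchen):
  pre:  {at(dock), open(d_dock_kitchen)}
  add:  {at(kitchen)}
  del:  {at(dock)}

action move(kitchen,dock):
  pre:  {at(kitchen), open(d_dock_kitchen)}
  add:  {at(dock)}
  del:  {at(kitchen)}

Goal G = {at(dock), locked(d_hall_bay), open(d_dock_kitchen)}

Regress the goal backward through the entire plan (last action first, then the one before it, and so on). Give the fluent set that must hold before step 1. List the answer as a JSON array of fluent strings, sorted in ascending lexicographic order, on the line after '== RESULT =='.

Regress step by step:
  through step 3 (move(kitchen,dock)): drop {at(dock)}, keep {locked(d_hall_bay), open(d_dock_kitchen)}, require {at(kitchen), open(d_dock_kitchen)}
    → {at(kitchen), locked(d_hall_bay), open(d_dock_kitchen)}
  through step 2 (move(dock,kitchen)): drop {at(kitchen)}, keep {locked(d_hall_bay), open(d_dock_kitchen)}, require {at(dock), open(d_dock_kitchen)}
    → {at(dock), locked(d_hall_bay), open(d_dock_kitchen)}
  through step 1 (move(bay,dock)): drop {at(dock)}, keep {locked(d_hall_bay), open(d_dock_kitchen)}, require {at(bay), open(d_bay_dock)}
    → {at(bay), locked(d_hall_bay), open(d_bay_dock), open(d_dock_kitchen)}

== RESULT ==
["at(bay)", "locked(d_hall_bay)", "open(d_bay_dock)", "open(d_dock_kitchen)"]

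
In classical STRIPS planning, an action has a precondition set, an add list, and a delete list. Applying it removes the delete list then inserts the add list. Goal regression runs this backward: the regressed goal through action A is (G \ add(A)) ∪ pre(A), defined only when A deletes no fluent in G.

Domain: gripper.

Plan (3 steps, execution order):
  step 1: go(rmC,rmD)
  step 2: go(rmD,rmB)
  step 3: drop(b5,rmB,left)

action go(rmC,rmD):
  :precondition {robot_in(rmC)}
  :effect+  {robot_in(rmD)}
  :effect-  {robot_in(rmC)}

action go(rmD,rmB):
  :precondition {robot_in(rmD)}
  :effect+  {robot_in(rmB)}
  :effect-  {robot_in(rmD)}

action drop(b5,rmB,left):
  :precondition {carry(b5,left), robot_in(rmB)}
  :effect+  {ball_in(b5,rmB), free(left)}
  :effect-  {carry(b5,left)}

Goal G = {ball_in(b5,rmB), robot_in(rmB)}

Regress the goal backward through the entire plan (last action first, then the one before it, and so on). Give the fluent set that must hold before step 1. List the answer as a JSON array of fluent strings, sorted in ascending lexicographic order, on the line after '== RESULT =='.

Work backward from the goal:
  through step 3 (drop(b5,rmB,left)): drop {ball_in(b5,rmB)}, keep {robot_in(rmB)}, require {carry(b5,left), robot_in(rmB)}
    → {carry(b5,left), robot_in(rmB)}
  through step 2 (go(rmD,rmB)): drop {robot_in(rmB)}, keep {carry(b5,left)}, require {robot_in(rmD)}
    → {carry(b5,left), robot_in(rmD)}
  through step 1 (go(rmC,rmD)): drop {robot_in(rmD)}, keep {carry(b5,left)}, require {robot_in(rmC)}
    → {carry(b5,left), robot_in(rmC)}

== RESULT ==
["carry(b5,left)", "robot_in(rmC)"]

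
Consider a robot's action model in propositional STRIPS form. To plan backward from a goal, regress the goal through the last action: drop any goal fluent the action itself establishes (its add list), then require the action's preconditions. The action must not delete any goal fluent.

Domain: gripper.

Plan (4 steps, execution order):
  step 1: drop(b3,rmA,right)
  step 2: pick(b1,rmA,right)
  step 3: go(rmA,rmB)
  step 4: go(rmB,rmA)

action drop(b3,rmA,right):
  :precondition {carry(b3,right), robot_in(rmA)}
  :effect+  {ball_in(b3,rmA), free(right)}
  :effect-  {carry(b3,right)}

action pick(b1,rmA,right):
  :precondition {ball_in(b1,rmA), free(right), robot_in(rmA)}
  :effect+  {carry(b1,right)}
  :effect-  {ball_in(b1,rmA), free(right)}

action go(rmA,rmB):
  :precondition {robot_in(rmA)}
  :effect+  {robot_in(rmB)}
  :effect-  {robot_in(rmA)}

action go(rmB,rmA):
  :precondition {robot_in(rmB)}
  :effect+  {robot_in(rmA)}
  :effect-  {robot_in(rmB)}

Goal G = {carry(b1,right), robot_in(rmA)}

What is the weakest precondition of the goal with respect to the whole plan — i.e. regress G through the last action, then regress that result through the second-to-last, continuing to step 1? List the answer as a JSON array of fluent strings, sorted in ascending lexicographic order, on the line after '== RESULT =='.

Work backward from the goal:
  through step 4 (go(rmB,rmA)): drop {robot_in(rmA)}, keep {carry(b1,right)}, require {robot_in(rmB)}
    → {carry(b1,right), robot_in(rmB)}
  through step 3 (go(rmA,rmB)): drop {robot_in(rmB)}, keep {carry(b1,right)}, require {robot_in(rmA)}
    → {carry(b1,right), robot_in(rmA)}
  through step 2 (pick(b1,rmA,right)): drop {carry(b1,right)}, keep {robot_in(rmA)}, require {ball_in(b1,rmA), free(right), robot_in(rmA)}
    → {ball_in(b1,rmA), free(right), robot_in(rmA)}
  through step 1 (drop(b3,rmA,right)): drop {free(right)}, keep {ball_in(b1,rmA), robot_in(rmA)}, require {carry(b3,right), robot_in(rmA)}
    → {ball_in(b1,rmA), carry(b3,right), robot_in(rmA)}

== RESULT ==
["ball_in(b1,rmA)", "carry(b3,right)", "robot_in(rmA)"]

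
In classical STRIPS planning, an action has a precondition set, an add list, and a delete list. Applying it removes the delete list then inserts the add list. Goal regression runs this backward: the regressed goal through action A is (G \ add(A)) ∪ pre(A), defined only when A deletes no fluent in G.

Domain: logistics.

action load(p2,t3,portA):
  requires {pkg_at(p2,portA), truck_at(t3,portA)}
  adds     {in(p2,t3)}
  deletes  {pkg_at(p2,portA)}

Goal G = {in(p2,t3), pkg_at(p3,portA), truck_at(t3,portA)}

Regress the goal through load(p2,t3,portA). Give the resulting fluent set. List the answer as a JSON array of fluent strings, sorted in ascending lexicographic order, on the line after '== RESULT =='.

Regress:
  G ∩ del = {}  (empty — regression defined)
  G \ add = {in(p2,t3), pkg_at(p3,portA), truck_at(t3,portA)} \ {in(p2,t3)} = {pkg_at(p3,portA), truck_at(t3,portA)}
  ∪ pre   = {pkg_at(p3,portA), truck_at(t3,portA)} ∪ {pkg_at(p2,portA), truck_at(t3,portA)}
          = {pkg_at(p2,portA), pkg_at(p3,portA), truck_at(t3,portA)}

== RESULT ==
["pkg_at(p2,portA)", "pkg_at(p3,portA)", "truck_at(t3,portA)"]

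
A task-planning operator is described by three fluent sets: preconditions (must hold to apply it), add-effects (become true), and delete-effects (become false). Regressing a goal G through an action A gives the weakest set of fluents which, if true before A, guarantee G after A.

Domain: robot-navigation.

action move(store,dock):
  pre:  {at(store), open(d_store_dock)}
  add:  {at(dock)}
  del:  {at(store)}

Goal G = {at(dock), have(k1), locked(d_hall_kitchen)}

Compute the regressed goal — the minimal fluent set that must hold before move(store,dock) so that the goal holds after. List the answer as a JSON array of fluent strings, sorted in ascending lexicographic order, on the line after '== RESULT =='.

Regress:
  G ∩ del = {}  (empty — regression defined)
  G \ add = {at(dock), have(k1), locked(d_hall_kitchen)} \ {at(dock)} = {have(k1), locked(d_hall_kitchen)}
  ∪ pre   = {have(k1), locked(d_hall_kitchen)} ∪ {at(store), open(d_store_dock)}
          = {at(store), have(k1), locked(d_hall_kitchen), open(d_store_dock)}

== RESULT ==
["at(store)", "have(k1)", "locked(d_hall_kitchen)", "open(d_store_dock)"]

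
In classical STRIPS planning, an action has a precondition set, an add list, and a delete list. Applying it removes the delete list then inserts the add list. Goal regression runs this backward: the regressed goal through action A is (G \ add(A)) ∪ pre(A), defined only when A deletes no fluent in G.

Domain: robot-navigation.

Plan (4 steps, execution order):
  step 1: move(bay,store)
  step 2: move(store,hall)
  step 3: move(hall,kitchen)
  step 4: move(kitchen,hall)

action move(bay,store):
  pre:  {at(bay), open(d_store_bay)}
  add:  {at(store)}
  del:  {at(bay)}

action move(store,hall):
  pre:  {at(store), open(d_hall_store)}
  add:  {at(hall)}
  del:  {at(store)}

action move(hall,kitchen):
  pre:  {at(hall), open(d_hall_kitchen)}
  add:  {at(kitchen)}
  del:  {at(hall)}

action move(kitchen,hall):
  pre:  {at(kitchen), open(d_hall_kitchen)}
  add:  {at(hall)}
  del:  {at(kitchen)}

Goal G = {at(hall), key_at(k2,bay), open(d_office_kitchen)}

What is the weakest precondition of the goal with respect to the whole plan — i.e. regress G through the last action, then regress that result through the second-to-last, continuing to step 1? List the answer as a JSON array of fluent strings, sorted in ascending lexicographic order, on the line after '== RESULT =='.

Work backward from the goal:
  through step 4 (move(kitchen,hall)): drop {at(hall)}, keep {key_at(k2,bay), open(d_office_kitchen)}, require {at(kitchen), open(d_hall_kitchen)}
    → {at(kitchen), key_at(k2,bay), open(d_hall_kitchen), open(d_office_kitchen)}
  through step 3 (move(hall,kitchen)): drop {at(kitchen)}, keep {key_at(k2,bay), open(d_hall_kitchen), open(d_office_kitchen)}, require {at(hall), open(d_hall_kitchen)}
    → {at(hall), key_at(k2,bay), open(d_hall_kitchen), open(d_office_kitchen)}
  through step 2 (move(store,hall)): drop {at(hall)}, keep {key_at(k2,bay), open(d_hall_kitchen), open(d_office_kitchen)}, require {at(store), open(d_hall_store)}
    → {at(store), key_at(k2,bay), open(d_hall_kitchen), open(d_hall_store), open(d_office_kitchen)}
  through step 1 (move(bay,store)): drop {at(store)}, keep {key_at(k2,bay), open(d_hall_kitchen), open(d_hall_store), open(d_office_kitchen)}, require {at(bay), open(d_store_bay)}
    → {at(bay), key_at(k2,bay), open(d_hall_kitchen), open(d_hall_store), open(d_office_kitchen), open(d_store_bay)}

== RESULT ==
["at(bay)", "key_at(k2,bay)", "open(d_hall_kitchen)", "open(d_hall_store)", "open(d_office_kitchen)", "open(d_store_bay)"]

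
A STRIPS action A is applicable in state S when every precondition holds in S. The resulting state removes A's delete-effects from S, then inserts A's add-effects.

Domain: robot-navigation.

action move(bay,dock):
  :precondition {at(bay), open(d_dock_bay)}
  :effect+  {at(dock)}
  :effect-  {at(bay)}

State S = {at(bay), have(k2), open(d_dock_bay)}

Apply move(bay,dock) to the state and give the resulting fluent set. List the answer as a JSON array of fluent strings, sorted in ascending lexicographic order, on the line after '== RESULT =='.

Progress:
  pre ⊆ S: {at(bay), open(d_dock_bay)} ⊆ S  — applicable
  S \ del = {have(k2), open(d_dock_bay)}
  ∪ add   = {at(dock), have(k2), open(d_dock_bay)}

== RESULT ==
["at(dock)", "have(k2)", "open(d_dock_bay)"]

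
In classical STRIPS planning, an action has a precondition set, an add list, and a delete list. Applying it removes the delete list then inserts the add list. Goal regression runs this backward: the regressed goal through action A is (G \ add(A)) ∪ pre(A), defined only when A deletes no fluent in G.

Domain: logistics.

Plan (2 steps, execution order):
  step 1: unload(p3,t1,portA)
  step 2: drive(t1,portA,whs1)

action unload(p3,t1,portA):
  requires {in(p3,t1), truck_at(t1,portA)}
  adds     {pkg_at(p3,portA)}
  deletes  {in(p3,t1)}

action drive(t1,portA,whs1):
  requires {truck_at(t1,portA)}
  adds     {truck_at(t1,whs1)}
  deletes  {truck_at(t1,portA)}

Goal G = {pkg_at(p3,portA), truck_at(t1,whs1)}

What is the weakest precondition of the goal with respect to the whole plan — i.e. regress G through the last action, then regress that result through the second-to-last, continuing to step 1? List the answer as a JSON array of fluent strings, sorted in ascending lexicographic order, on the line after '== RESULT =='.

Work backward from the goal:
  through step 2 (drive(t1,portA,whs1)): drop {truck_at(t1,whs1)}, keep {pkg_at(p3,portA)}, require {truck_at(t1,portA)}
    → {pkg_at(p3,portA), truck_at(t1,portA)}
  through step 1 (unload(p3,t1,portA)): drop {pkg_at(p3,portA)}, keep {truck_at(t1,portA)}, require {in(p3,t1), truck_at(t1,portA)}
    → {in(p3,t1), truck_at(t1,portA)}

== RESULT ==
["in(p3,t1)", "truck_at(t1,portA)"]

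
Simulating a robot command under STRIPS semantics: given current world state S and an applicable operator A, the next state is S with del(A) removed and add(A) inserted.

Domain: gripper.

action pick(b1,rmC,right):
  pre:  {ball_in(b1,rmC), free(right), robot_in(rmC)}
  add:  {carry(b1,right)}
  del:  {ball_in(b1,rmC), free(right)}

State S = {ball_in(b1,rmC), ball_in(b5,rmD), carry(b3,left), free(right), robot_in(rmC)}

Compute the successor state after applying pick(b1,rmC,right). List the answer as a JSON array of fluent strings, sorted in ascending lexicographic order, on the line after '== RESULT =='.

Compute (S \ del) ∪ add:
  pre ⊆ S: {ball_in(b1,rmC), free(right), robot_in(rmC)} ⊆ S  — applicable
  S \ del = {ball_in(b5,rmD), carry(b3,left), robot_in(rmC)}
  ∪ add   = {ball_in(b5,rmD), carry(b1,right), carry(b3,left), robot_in(rmC)}

== RESULT ==
["ball_in(b5,rmD)", "carry(b1,right)", "carry(b3,left)", "robot_in(rmC)"]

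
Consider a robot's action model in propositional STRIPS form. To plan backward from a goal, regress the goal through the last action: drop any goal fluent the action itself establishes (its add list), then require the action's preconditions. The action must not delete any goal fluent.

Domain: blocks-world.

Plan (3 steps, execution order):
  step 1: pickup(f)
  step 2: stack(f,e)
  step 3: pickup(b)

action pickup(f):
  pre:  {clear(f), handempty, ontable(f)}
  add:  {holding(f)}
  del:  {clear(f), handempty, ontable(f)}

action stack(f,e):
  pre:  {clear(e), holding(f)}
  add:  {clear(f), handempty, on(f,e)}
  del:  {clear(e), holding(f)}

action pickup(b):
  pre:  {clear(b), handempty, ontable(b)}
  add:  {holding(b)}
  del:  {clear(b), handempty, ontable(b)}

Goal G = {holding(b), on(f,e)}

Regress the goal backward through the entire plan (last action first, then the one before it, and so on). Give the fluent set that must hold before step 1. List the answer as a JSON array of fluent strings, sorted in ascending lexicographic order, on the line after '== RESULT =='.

Work backward from the goal:
  through step 3 (pickup(b)): drop {holding(b)}, keep {on(f,e)}, require {clear(b), handempty, ontable(b)}
    → {clear(b), handempty, on(f,e), ontable(b)}
  through step 2 (stack(f,e)): drop {handempty, on(f,e)}, keep {clear(b), ontable(b)}, require {clear(e), holding(f)}
    → {clear(b), clear(e), holding(f), ontable(b)}
  through step 1 (pickup(f)): drop {holding(f)}, keep {clear(b), clear(e), ontable(b)}, require {clear(f), handempty, ontable(f)}
    → {clear(b), clear(e), clear(f), handempty, ontable(b), ontable(f)}

== RESULT ==
["clear(b)", "clear(e)", "clear(f)", "handempty", "ontable(b)", "ontable(f)"]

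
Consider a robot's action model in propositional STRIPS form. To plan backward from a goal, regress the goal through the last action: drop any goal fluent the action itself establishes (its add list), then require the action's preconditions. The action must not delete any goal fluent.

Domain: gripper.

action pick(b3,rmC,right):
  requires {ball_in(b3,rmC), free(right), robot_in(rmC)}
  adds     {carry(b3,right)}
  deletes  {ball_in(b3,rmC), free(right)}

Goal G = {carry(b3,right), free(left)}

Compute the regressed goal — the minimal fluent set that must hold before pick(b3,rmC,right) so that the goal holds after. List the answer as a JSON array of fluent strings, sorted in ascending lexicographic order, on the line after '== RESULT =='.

Regress:
  G ∩ del = {}  (empty — regression defined)
  G \ add = {carry(b3,right), free(left)} \ {carry(b3,right)} = {free(left)}
  ∪ pre   = {free(left)} ∪ {ball_in(b3,rmC), free(right), robot_in(rmC)}
          = {ball_in(b3,rmC), free(left), free(right), robot_in(rmC)}

== RESULT ==
["ball_in(b3,rmC)", "free(left)", "free(right)", "robot_in(rmC)"]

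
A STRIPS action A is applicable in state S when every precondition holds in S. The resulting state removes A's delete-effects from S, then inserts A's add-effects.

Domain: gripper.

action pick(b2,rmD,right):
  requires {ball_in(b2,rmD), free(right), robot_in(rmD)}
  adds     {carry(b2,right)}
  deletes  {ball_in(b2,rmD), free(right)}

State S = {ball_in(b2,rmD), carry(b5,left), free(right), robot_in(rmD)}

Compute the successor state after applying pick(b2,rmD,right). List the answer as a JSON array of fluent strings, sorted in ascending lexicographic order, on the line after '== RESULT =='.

Compute (S \ del) ∪ add:
  pre ⊆ S: {ball_in(b2,rmD), free(right), robot_in(rmD)} ⊆ S  — applicable
  S \ del = {carry(b5,left), robot_in(rmD)}
  ∪ add   = {carry(b2,right), carry(b5,left), robot_in(rmD)}

== RESULT ==
["carry(b2,right)", "carry(b5,left)", "robot_in(rmD)"]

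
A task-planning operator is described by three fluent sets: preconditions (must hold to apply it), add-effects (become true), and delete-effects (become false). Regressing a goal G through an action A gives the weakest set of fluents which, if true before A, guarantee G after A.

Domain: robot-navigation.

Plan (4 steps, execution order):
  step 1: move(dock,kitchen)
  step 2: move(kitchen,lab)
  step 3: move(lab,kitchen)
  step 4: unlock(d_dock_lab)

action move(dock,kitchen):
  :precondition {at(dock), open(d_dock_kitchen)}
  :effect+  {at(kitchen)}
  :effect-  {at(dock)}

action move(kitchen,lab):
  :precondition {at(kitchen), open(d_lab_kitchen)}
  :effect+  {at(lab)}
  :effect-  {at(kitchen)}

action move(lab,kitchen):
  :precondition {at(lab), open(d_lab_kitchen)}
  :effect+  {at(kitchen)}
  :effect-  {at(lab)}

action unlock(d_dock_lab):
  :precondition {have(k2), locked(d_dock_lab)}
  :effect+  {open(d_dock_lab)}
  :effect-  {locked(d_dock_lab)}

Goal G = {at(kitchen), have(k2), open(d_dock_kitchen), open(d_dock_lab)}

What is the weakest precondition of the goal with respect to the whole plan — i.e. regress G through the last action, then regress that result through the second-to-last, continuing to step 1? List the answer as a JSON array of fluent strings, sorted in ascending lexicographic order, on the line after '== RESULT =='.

Work backward from the goal:
  through step 4 (unlock(d_dock_lab)): drop {open(d_dock_lab)}, keep {at(kitchen), have(k2), open(d_dock_kitchen)}, require {have(k2), locked(d_dock_lab)}
    → {at(kitchen), have(k2), locked(d_dock_lab), open(d_dock_kitchen)}
  through step 3 (move(lab,kitchen)): drop {at(kitchen)}, keep {have(k2), locked(d_dock_lab), open(d_dock_kitchen)}, require {at(lab), open(d_lab_kitchen)}
    → {at(lab), have(k2), locked(d_dock_lab), open(d_dock_kitchen), open(d_lab_kitchen)}
  through step 2 (move(kitchen,lab)): drop {at(lab)}, keep {have(k2), locked(d_dock_lab), open(d_dock_kitchen), open(d_lab_kitchen)}, require {at(kitchen), open(d_lab_kitchen)}
    → {at(kitchen), have(k2), locked(d_dock_lab), open(d_dock_kitchen), open(d_lab_kitchen)}
  through step 1 (move(dock,kitchen)): drop {at(kitchen)}, keep {have(k2), locked(d_dock_lab), open(d_dock_kitchen), open(d_lab_kitchen)}, require {at(dock), open(d_dock_kitchen)}
    → {at(dock), have(k2), locked(d_dock_lab), open(d_dock_kitchen), open(d_lab_kitchen)}

== RESULT ==
["at(dock)", "have(k2)", "locked(d_dock_lab)", "open(d_dock_kitchen)", "open(d_lab_kitchen)"]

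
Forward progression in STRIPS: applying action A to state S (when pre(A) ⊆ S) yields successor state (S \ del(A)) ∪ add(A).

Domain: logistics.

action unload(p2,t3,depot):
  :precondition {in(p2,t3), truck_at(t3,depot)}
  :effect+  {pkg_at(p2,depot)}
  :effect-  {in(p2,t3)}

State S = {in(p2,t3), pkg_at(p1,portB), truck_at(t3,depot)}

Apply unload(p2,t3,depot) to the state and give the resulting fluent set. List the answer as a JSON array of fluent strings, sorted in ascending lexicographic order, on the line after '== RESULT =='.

Progress:
  pre ⊆ S: {in(p2,t3), truck_at(t3,depot)} ⊆ S  — applicable
  S \ del = {pkg_at(p1,portB), truck_at(t3,depot)}
  ∪ add   = {pkg_at(p1,portB), pkg_at(p2,depot), truck_at(t3,depot)}

== RESULT ==
["pkg_at(p1,portB)", "pkg_at(p2,depot)", "truck_at(t3,depot)"]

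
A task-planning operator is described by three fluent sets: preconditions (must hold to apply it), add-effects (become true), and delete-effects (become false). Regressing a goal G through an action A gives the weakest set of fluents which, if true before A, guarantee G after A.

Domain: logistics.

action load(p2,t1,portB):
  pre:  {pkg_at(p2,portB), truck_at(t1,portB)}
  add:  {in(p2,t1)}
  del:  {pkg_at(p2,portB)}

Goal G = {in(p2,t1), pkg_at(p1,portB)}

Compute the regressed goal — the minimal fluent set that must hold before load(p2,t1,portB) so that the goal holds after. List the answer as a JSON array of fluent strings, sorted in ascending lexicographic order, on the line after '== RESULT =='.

Regress:
  G ∩ del = {}  (empty — regression defined)
  G \ add = {in(p2,t1), pkg_at(p1,portB)} \ {in(p2,t1)} = {pkg_at(p1,portB)}
  ∪ pre   = {pkg_at(p1,portB)} ∪ {pkg_at(p2,portB), truck_at(t1,portB)}
          = {pkg_at(p1,portB), pkg_at(p2,portB), truck_at(t1,portB)}

== RESULT ==
["pkg_at(p1,portB)", "pkg_at(p2,portB)", "truck_at(t1,portB)"]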